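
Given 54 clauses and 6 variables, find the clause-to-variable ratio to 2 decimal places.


Clause-to-variable ratio = clauses / variables.
54 / 6 = 9.0.

9.0


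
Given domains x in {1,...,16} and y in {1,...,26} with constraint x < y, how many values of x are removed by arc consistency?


For the constraint x < y, x needs a supporting value in y's domain.
x can be at most 25 (one less than y's maximum).
Valid x values from domain: 16 out of 16.
Pruned = 16 - 16 = 0.

0


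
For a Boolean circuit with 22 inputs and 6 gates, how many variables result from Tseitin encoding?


The Tseitin transformation introduces one auxiliary variable per gate.
Total variables = inputs + gates = 22 + 6 = 28.

28


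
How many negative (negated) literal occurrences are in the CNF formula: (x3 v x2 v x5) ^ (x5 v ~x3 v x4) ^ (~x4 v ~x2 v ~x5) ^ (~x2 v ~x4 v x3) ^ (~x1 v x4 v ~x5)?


Scan each clause for negated literals.
Clause 1: 0 negative; Clause 2: 1 negative; Clause 3: 3 negative; Clause 4: 2 negative; Clause 5: 2 negative.
Total negative literal occurrences = 8.

8


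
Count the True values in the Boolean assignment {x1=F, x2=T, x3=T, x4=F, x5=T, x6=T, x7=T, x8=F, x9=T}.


The weight is the number of variables assigned True.
True variables: x2, x3, x5, x6, x7, x9.
Weight = 6.

6


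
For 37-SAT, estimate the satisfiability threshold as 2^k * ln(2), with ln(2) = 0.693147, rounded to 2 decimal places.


Using the asymptotic formula: threshold ~ 2^k * ln(2).
2^37 = 137438953472.
137438953472 * 0.693147 = 95265398282.26.

95265398282.26


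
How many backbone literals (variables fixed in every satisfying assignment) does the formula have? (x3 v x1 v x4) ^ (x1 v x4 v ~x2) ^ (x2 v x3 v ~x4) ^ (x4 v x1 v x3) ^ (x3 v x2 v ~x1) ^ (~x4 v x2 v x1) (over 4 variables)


Find all satisfying assignments: 9 model(s).
Check which variables have the same value in every model.
No variable is fixed across all models.
Backbone size = 0.

0


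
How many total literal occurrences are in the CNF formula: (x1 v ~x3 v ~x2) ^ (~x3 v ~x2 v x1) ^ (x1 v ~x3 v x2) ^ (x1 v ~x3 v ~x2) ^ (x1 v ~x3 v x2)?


Clause lengths: 3, 3, 3, 3, 3.
Sum = 3 + 3 + 3 + 3 + 3 = 15.

15


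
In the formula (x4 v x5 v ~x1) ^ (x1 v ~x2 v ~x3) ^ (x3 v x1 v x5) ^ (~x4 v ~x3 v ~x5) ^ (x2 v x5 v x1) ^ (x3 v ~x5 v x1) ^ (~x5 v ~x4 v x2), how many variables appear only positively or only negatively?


A pure literal appears in only one polarity across all clauses.
No pure literals found.
Count = 0.

0


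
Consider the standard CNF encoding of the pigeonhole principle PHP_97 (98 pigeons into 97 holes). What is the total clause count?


The PHP encoding has two parts:
1) At-least-one-hole clauses: 98 (one per pigeon, each with 97 literals).
2) At-most-one-pigeon-per-hole clauses: 97 holes * C(98,2) = 97 * 4753 = 461041.
Total clauses = 98 + 461041 = 461139.

461139


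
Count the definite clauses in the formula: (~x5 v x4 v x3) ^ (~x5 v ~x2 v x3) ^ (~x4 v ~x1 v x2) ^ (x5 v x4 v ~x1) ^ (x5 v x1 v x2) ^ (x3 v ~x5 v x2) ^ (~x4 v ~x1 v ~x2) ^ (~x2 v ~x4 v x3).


A definite clause has exactly one positive literal.
Clause 1: 2 positive -> not definite
Clause 2: 1 positive -> definite
Clause 3: 1 positive -> definite
Clause 4: 2 positive -> not definite
Clause 5: 3 positive -> not definite
Clause 6: 2 positive -> not definite
Clause 7: 0 positive -> not definite
Clause 8: 1 positive -> definite
Definite clause count = 3.

3


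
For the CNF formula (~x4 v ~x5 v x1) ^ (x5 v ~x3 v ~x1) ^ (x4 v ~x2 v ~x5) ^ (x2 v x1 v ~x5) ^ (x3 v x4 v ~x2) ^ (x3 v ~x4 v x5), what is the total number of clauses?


Each group enclosed in parentheses joined by ^ is one clause.
Counting the conjuncts: 6 clauses.

6


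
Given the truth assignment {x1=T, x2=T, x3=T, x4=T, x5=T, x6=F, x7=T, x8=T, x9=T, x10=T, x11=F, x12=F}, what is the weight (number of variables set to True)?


The weight is the number of variables assigned True.
True variables: x1, x2, x3, x4, x5, x7, x8, x9, x10.
Weight = 9.

9


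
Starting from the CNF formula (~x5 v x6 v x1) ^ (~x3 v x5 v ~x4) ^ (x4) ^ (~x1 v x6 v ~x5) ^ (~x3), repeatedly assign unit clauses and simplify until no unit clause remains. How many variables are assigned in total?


Unit propagation repeatedly assigns the literal in any unit clause, then simplifies.
Assignments in order: x4 = T, x3 = F.
No further unit clauses remain.
Total variables assigned = 2.

2


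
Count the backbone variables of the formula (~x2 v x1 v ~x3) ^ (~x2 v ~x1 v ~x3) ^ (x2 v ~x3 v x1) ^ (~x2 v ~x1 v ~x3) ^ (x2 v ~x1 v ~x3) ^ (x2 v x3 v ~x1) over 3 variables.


Find all satisfying assignments: 3 model(s).
Check which variables have the same value in every model.
Fixed variables: x3=F.
Backbone size = 1.

1


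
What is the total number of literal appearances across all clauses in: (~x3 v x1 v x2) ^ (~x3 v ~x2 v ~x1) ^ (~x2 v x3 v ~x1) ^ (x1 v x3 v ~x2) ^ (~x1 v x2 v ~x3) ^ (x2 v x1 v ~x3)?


Clause lengths: 3, 3, 3, 3, 3, 3.
Sum = 3 + 3 + 3 + 3 + 3 + 3 = 18.

18


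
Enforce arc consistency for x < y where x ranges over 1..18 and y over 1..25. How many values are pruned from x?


For the constraint x < y, x needs a supporting value in y's domain.
x can be at most 24 (one less than y's maximum).
Valid x values from domain: 18 out of 18.
Pruned = 18 - 18 = 0.

0


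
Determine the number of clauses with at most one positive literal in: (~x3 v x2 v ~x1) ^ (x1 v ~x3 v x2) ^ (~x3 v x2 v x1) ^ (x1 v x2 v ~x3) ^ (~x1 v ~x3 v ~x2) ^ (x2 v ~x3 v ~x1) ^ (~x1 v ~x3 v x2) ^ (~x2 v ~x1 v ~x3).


A Horn clause has at most one positive literal.
Clause 1: 1 positive lit(s) -> Horn
Clause 2: 2 positive lit(s) -> not Horn
Clause 3: 2 positive lit(s) -> not Horn
Clause 4: 2 positive lit(s) -> not Horn
Clause 5: 0 positive lit(s) -> Horn
Clause 6: 1 positive lit(s) -> Horn
Clause 7: 1 positive lit(s) -> Horn
Clause 8: 0 positive lit(s) -> Horn
Total Horn clauses = 5.

5


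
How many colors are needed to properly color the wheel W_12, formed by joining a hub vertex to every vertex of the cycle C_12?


W_12 consists of the cycle C_12 together with a hub vertex adjacent to every cycle vertex.
The cycle C_12 needs 2 colors (even cycle -> 2).
The hub is adjacent to every cycle vertex, so it must receive a new color distinct from all of them.
Chromatic number = 2 + 1 = 3.

3


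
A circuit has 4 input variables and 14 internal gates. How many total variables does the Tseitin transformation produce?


The Tseitin transformation introduces one auxiliary variable per gate.
Total variables = inputs + gates = 4 + 14 = 18.

18


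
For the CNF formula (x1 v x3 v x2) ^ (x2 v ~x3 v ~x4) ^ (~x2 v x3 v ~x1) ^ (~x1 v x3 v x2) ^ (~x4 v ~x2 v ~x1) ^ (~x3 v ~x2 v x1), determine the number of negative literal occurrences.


Scan each clause for negated literals.
Clause 1: 0 negative; Clause 2: 2 negative; Clause 3: 2 negative; Clause 4: 1 negative; Clause 5: 3 negative; Clause 6: 2 negative.
Total negative literal occurrences = 10.

10


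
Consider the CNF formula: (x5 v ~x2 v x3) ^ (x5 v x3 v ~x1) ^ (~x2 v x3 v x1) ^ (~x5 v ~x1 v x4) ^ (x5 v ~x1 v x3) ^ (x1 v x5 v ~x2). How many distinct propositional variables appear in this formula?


Identify each distinct variable in the formula.
Variables found: x1, x2, x3, x4, x5.
Total distinct variables = 5.

5


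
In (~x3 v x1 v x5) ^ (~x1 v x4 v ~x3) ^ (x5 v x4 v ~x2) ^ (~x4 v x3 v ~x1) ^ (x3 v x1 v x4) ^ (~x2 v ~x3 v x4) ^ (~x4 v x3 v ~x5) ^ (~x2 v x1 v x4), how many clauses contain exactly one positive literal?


A definite clause has exactly one positive literal.
Clause 1: 2 positive -> not definite
Clause 2: 1 positive -> definite
Clause 3: 2 positive -> not definite
Clause 4: 1 positive -> definite
Clause 5: 3 positive -> not definite
Clause 6: 1 positive -> definite
Clause 7: 1 positive -> definite
Clause 8: 2 positive -> not definite
Definite clause count = 4.

4


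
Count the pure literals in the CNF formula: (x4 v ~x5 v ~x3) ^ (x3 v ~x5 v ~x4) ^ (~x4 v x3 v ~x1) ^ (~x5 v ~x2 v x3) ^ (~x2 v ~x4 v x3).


A pure literal appears in only one polarity across all clauses.
Pure literals: x1 (negative only), x2 (negative only), x5 (negative only).
Count = 3.

3


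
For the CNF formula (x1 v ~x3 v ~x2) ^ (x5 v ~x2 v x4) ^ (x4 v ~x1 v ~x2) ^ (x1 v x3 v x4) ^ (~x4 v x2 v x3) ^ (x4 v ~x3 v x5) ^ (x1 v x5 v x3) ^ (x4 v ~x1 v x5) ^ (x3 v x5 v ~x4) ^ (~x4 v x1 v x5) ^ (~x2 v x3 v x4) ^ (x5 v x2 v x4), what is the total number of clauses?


Each group enclosed in parentheses joined by ^ is one clause.
Counting the conjuncts: 12 clauses.

12


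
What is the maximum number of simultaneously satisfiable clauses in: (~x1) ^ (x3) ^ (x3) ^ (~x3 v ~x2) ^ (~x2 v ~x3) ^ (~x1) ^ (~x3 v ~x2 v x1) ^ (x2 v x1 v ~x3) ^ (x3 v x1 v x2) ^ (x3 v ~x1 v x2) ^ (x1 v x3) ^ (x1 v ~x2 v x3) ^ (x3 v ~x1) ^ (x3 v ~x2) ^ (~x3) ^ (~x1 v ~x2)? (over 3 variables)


Enumerate all 8 truth assignments.
For each, count how many of the 16 clauses are satisfied.
The formula is not fully satisfiable, so the maximum is below 16.
Maximum simultaneously satisfiable clauses = 14.

14


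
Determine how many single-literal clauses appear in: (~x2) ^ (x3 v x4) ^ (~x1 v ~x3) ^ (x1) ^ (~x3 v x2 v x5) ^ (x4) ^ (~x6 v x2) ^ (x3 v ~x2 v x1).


A unit clause contains exactly one literal.
Unit clauses found: (~x2), (x1), (x4).
Count = 3.

3


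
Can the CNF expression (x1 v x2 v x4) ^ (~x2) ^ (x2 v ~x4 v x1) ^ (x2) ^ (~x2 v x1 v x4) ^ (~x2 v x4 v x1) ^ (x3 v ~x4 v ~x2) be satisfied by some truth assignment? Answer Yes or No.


Check all 16 possible truth assignments.
Number of satisfying assignments found: 0.
The formula is unsatisfiable.

No


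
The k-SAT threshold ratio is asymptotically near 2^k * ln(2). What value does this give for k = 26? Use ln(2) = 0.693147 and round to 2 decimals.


Using the asymptotic formula: threshold ~ 2^k * ln(2).
2^26 = 67108864.
67108864 * 0.693147 = 46516307.76.

46516307.76


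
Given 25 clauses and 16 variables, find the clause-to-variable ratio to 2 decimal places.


Clause-to-variable ratio = clauses / variables.
25 / 16 = 1.56.

1.56


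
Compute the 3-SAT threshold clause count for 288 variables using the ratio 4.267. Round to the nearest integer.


The 3-SAT phase transition occurs at approximately 4.267 clauses per variable.
m = 4.267 * 288 = 1228.896.
Rounded to nearest integer: 1229.

1229


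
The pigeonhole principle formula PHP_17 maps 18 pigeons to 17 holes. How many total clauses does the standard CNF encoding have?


The PHP encoding has two parts:
1) At-least-one-hole clauses: 18 (one per pigeon, each with 17 literals).
2) At-most-one-pigeon-per-hole clauses: 17 holes * C(18,2) = 17 * 153 = 2601.
Total clauses = 18 + 2601 = 2619.

2619


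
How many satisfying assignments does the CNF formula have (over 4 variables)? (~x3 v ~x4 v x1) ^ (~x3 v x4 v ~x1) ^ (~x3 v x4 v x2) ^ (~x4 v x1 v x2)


Enumerate all 16 truth assignments over 4 variables.
Test each against every clause.
Satisfying assignments found: 10.

10


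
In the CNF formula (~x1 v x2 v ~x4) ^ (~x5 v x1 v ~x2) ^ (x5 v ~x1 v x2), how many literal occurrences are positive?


Scan each clause for unnegated literals.
Clause 1: 1 positive; Clause 2: 1 positive; Clause 3: 2 positive.
Total positive literal occurrences = 4.

4


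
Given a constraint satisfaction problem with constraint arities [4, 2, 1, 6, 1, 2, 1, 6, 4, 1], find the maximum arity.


The arities are: 4, 2, 1, 6, 1, 2, 1, 6, 4, 1.
Scan for the maximum value.
Maximum arity = 6.

6


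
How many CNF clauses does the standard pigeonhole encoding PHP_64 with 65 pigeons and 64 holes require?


The PHP encoding has two parts:
1) At-least-one-hole clauses: 65 (one per pigeon, each with 64 literals).
2) At-most-one-pigeon-per-hole clauses: 64 holes * C(65,2) = 64 * 2080 = 133120.
Total clauses = 65 + 133120 = 133185.

133185


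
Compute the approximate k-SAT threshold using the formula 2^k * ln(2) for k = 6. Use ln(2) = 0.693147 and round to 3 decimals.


Using the asymptotic formula: threshold ~ 2^k * ln(2).
2^6 = 64.
64 * 0.693147 = 44.361.

44.361


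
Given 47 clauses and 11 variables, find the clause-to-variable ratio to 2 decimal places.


Clause-to-variable ratio = clauses / variables.
47 / 11 = 4.27.

4.27


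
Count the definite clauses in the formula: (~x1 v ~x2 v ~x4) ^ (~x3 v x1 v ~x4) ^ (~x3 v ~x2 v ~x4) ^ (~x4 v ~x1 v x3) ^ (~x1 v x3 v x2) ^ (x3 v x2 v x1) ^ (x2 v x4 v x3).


A definite clause has exactly one positive literal.
Clause 1: 0 positive -> not definite
Clause 2: 1 positive -> definite
Clause 3: 0 positive -> not definite
Clause 4: 1 positive -> definite
Clause 5: 2 positive -> not definite
Clause 6: 3 positive -> not definite
Clause 7: 3 positive -> not definite
Definite clause count = 2.

2


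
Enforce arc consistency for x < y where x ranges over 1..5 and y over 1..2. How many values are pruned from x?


For the constraint x < y, x needs a supporting value in y's domain.
x can be at most 1 (one less than y's maximum).
Valid x values from domain: 1 out of 5.
Pruned = 5 - 1 = 4.

4


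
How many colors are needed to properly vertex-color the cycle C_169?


An odd cycle cannot be 2-colored: alternating two colors around the cycle returns to the start with a conflict.
Since 169 is odd, three colors are required (and three suffice).
Chromatic number = 3.

3


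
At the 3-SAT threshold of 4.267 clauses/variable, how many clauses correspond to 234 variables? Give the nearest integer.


The 3-SAT phase transition occurs at approximately 4.267 clauses per variable.
m = 4.267 * 234 = 998.478.
Rounded to nearest integer: 998.

998


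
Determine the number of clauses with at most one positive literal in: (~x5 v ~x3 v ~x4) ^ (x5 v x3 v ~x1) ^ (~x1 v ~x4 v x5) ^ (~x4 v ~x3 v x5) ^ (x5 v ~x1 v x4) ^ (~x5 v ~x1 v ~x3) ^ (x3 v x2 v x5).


A Horn clause has at most one positive literal.
Clause 1: 0 positive lit(s) -> Horn
Clause 2: 2 positive lit(s) -> not Horn
Clause 3: 1 positive lit(s) -> Horn
Clause 4: 1 positive lit(s) -> Horn
Clause 5: 2 positive lit(s) -> not Horn
Clause 6: 0 positive lit(s) -> Horn
Clause 7: 3 positive lit(s) -> not Horn
Total Horn clauses = 4.

4


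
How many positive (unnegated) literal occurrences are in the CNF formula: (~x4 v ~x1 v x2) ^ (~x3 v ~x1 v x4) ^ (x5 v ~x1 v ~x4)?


Scan each clause for unnegated literals.
Clause 1: 1 positive; Clause 2: 1 positive; Clause 3: 1 positive.
Total positive literal occurrences = 3.

3


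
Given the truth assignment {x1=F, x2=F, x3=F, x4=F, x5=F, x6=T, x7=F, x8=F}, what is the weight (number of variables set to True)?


The weight is the number of variables assigned True.
True variables: x6.
Weight = 1.

1


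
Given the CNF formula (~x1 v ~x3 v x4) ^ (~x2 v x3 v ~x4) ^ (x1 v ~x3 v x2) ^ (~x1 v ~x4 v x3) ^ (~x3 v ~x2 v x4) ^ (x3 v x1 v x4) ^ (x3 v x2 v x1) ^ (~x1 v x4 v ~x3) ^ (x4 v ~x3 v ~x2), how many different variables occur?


Identify each distinct variable in the formula.
Variables found: x1, x2, x3, x4.
Total distinct variables = 4.

4


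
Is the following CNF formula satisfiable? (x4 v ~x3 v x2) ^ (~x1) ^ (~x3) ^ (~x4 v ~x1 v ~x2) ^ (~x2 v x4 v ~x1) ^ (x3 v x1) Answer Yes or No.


Check all 16 possible truth assignments.
Number of satisfying assignments found: 0.
The formula is unsatisfiable.

No


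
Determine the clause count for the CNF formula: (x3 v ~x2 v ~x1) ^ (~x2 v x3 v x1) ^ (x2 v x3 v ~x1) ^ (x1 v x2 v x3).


Each group enclosed in parentheses joined by ^ is one clause.
Counting the conjuncts: 4 clauses.

4


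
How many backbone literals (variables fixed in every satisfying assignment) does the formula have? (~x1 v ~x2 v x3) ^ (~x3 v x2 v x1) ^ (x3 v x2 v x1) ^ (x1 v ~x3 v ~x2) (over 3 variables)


Find all satisfying assignments: 4 model(s).
Check which variables have the same value in every model.
No variable is fixed across all models.
Backbone size = 0.

0


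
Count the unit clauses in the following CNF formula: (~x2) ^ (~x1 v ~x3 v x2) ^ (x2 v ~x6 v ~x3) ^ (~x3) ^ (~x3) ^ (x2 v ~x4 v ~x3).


A unit clause contains exactly one literal.
Unit clauses found: (~x2), (~x3), (~x3).
Count = 3.

3


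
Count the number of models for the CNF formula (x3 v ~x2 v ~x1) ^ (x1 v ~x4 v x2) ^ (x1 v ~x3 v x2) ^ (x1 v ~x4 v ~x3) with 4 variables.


Enumerate all 16 truth assignments over 4 variables.
Test each against every clause.
Satisfying assignments found: 10.

10


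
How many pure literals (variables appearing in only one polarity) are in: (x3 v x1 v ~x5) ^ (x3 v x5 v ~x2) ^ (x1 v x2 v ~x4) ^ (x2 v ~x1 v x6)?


A pure literal appears in only one polarity across all clauses.
Pure literals: x3 (positive only), x4 (negative only), x6 (positive only).
Count = 3.

3


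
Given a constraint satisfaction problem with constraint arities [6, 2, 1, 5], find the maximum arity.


The arities are: 6, 2, 1, 5.
Scan for the maximum value.
Maximum arity = 6.

6


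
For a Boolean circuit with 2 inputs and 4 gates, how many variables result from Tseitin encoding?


The Tseitin transformation introduces one auxiliary variable per gate.
Total variables = inputs + gates = 2 + 4 = 6.

6


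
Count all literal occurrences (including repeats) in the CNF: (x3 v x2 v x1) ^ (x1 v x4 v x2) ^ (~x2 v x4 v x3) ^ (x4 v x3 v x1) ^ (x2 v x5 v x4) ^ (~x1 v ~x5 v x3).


Clause lengths: 3, 3, 3, 3, 3, 3.
Sum = 3 + 3 + 3 + 3 + 3 + 3 = 18.

18


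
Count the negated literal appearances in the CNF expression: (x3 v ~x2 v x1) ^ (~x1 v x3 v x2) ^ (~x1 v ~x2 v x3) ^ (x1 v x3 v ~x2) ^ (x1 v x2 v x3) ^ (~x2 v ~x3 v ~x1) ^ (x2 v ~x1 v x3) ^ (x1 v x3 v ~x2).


Scan each clause for negated literals.
Clause 1: 1 negative; Clause 2: 1 negative; Clause 3: 2 negative; Clause 4: 1 negative; Clause 5: 0 negative; Clause 6: 3 negative; Clause 7: 1 negative; Clause 8: 1 negative.
Total negative literal occurrences = 10.

10


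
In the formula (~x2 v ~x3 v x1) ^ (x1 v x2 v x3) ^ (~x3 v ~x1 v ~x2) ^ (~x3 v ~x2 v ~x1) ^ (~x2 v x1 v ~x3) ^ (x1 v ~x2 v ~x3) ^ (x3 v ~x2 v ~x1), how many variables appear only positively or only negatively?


A pure literal appears in only one polarity across all clauses.
No pure literals found.
Count = 0.

0


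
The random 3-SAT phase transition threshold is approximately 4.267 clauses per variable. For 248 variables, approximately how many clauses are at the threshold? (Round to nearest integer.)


The 3-SAT phase transition occurs at approximately 4.267 clauses per variable.
m = 4.267 * 248 = 1058.216.
Rounded to nearest integer: 1058.

1058


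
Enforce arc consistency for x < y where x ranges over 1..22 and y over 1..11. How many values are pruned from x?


For the constraint x < y, x needs a supporting value in y's domain.
x can be at most 10 (one less than y's maximum).
Valid x values from domain: 10 out of 22.
Pruned = 22 - 10 = 12.

12


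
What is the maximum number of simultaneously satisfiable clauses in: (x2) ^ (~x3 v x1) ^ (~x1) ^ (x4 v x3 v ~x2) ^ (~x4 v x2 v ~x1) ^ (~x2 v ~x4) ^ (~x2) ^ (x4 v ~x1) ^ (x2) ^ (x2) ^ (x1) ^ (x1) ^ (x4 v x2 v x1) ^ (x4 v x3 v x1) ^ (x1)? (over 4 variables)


Enumerate all 16 truth assignments.
For each, count how many of the 15 clauses are satisfied.
The formula is not fully satisfiable, so the maximum is below 15.
Maximum simultaneously satisfiable clauses = 12.

12


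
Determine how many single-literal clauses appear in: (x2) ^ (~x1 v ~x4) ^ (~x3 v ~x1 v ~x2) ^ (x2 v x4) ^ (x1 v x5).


A unit clause contains exactly one literal.
Unit clauses found: (x2).
Count = 1.

1


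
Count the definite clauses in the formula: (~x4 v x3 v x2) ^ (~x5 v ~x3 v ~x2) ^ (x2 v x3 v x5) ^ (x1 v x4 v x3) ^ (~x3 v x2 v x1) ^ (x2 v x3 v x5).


A definite clause has exactly one positive literal.
Clause 1: 2 positive -> not definite
Clause 2: 0 positive -> not definite
Clause 3: 3 positive -> not definite
Clause 4: 3 positive -> not definite
Clause 5: 2 positive -> not definite
Clause 6: 3 positive -> not definite
Definite clause count = 0.

0


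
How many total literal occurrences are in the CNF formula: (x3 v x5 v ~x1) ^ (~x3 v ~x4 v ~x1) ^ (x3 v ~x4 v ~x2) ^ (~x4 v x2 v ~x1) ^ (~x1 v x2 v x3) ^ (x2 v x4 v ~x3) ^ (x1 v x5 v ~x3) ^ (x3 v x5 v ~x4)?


Clause lengths: 3, 3, 3, 3, 3, 3, 3, 3.
Sum = 3 + 3 + 3 + 3 + 3 + 3 + 3 + 3 = 24.

24


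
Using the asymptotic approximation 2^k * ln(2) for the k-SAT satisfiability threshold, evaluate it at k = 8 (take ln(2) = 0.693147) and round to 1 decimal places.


Using the asymptotic formula: threshold ~ 2^k * ln(2).
2^8 = 256.
256 * 0.693147 = 177.4.

177.4


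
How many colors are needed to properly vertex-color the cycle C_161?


An odd cycle cannot be 2-colored: alternating two colors around the cycle returns to the start with a conflict.
Since 161 is odd, three colors are required (and three suffice).
Chromatic number = 3.

3


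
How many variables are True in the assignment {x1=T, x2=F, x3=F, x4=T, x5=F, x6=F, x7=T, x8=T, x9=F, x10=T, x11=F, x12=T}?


The weight is the number of variables assigned True.
True variables: x1, x4, x7, x8, x10, x12.
Weight = 6.

6


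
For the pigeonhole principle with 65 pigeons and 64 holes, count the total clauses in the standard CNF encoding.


The PHP encoding has two parts:
1) At-least-one-hole clauses: 65 (one per pigeon, each with 64 literals).
2) At-most-one-pigeon-per-hole clauses: 64 holes * C(65,2) = 64 * 2080 = 133120.
Total clauses = 65 + 133120 = 133185.

133185


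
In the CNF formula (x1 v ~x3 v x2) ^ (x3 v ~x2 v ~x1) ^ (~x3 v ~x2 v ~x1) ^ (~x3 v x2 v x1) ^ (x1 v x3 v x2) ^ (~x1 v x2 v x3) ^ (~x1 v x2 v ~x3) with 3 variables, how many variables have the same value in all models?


Find all satisfying assignments: 2 model(s).
Check which variables have the same value in every model.
Fixed variables: x1=F, x2=T.
Backbone size = 2.

2


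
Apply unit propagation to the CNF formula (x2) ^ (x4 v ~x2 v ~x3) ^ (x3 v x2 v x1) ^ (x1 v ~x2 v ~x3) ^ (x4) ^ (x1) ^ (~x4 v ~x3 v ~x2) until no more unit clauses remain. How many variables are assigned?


Unit propagation repeatedly assigns the literal in any unit clause, then simplifies.
Assignments in order: x2 = T, x4 = T, x1 = T, x3 = F.
No further unit clauses remain.
Total variables assigned = 4.

4


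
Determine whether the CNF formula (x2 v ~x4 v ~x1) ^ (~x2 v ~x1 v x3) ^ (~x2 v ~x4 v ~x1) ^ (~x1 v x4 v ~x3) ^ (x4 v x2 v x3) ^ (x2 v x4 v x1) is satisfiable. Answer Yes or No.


Check all 16 possible truth assignments.
Number of satisfying assignments found: 6.
The formula is satisfiable.

Yes


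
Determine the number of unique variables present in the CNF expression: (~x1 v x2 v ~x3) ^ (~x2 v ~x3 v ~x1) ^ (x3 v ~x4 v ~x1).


Identify each distinct variable in the formula.
Variables found: x1, x2, x3, x4.
Total distinct variables = 4.

4


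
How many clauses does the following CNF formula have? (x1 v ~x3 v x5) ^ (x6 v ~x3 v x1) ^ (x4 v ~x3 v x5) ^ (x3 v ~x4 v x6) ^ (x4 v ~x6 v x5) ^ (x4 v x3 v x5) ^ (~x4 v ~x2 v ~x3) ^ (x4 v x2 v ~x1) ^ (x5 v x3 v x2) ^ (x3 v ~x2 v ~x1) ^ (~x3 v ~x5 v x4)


Each group enclosed in parentheses joined by ^ is one clause.
Counting the conjuncts: 11 clauses.

11


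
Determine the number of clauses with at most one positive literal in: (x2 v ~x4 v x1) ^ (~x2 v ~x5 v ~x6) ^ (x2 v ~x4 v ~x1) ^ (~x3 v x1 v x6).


A Horn clause has at most one positive literal.
Clause 1: 2 positive lit(s) -> not Horn
Clause 2: 0 positive lit(s) -> Horn
Clause 3: 1 positive lit(s) -> Horn
Clause 4: 2 positive lit(s) -> not Horn
Total Horn clauses = 2.

2


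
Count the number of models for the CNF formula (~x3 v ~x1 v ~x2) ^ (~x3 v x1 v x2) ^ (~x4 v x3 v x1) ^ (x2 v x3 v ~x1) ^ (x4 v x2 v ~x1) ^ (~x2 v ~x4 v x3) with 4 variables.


Enumerate all 16 truth assignments over 4 variables.
Test each against every clause.
Satisfying assignments found: 6.

6


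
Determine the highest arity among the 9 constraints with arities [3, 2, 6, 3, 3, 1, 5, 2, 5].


The arities are: 3, 2, 6, 3, 3, 1, 5, 2, 5.
Scan for the maximum value.
Maximum arity = 6.

6


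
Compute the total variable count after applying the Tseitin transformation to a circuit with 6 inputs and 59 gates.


The Tseitin transformation introduces one auxiliary variable per gate.
Total variables = inputs + gates = 6 + 59 = 65.

65


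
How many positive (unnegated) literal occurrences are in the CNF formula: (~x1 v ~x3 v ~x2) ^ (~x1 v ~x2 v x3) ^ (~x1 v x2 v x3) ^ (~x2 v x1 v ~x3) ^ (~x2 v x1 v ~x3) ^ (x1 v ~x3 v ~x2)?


Scan each clause for unnegated literals.
Clause 1: 0 positive; Clause 2: 1 positive; Clause 3: 2 positive; Clause 4: 1 positive; Clause 5: 1 positive; Clause 6: 1 positive.
Total positive literal occurrences = 6.

6


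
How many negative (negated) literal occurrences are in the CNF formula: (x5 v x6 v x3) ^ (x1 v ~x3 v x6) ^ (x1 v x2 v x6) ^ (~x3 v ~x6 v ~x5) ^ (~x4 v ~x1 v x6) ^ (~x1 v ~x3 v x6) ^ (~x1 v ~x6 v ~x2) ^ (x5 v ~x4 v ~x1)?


Scan each clause for negated literals.
Clause 1: 0 negative; Clause 2: 1 negative; Clause 3: 0 negative; Clause 4: 3 negative; Clause 5: 2 negative; Clause 6: 2 negative; Clause 7: 3 negative; Clause 8: 2 negative.
Total negative literal occurrences = 13.

13


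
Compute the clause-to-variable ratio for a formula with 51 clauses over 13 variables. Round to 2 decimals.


Clause-to-variable ratio = clauses / variables.
51 / 13 = 3.92.

3.92


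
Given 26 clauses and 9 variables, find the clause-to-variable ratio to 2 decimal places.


Clause-to-variable ratio = clauses / variables.
26 / 9 = 2.89.

2.89


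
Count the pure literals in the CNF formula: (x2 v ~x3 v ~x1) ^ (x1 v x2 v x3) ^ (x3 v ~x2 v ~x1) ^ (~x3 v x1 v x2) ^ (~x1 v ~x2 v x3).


A pure literal appears in only one polarity across all clauses.
No pure literals found.
Count = 0.

0


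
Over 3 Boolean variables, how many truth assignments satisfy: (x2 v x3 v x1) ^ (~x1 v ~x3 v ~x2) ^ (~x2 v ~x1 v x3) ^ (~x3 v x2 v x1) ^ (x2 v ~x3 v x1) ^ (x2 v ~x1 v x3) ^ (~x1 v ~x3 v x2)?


Enumerate all 8 truth assignments over 3 variables.
Test each against every clause.
Satisfying assignments found: 2.

2


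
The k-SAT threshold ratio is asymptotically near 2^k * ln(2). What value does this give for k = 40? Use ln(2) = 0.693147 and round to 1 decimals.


Using the asymptotic formula: threshold ~ 2^k * ln(2).
2^40 = 1099511627776.
1099511627776 * 0.693147 = 762123186258.1.

762123186258.1


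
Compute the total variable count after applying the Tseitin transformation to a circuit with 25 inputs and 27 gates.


The Tseitin transformation introduces one auxiliary variable per gate.
Total variables = inputs + gates = 25 + 27 = 52.

52


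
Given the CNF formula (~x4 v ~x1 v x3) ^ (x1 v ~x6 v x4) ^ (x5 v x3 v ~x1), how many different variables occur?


Identify each distinct variable in the formula.
Variables found: x1, x3, x4, x5, x6.
Total distinct variables = 5.

5


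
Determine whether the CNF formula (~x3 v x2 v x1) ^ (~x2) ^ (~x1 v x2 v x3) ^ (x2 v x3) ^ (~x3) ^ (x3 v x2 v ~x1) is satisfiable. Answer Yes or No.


Check all 8 possible truth assignments.
Number of satisfying assignments found: 0.
The formula is unsatisfiable.

No


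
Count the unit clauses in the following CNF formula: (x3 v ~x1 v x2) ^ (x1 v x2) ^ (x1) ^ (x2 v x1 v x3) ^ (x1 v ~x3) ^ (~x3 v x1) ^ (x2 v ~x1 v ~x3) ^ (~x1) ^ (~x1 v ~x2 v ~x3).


A unit clause contains exactly one literal.
Unit clauses found: (x1), (~x1).
Count = 2.

2


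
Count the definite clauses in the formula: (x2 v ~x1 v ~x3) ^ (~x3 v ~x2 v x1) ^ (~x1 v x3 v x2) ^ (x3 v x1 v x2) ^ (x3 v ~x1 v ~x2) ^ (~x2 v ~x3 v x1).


A definite clause has exactly one positive literal.
Clause 1: 1 positive -> definite
Clause 2: 1 positive -> definite
Clause 3: 2 positive -> not definite
Clause 4: 3 positive -> not definite
Clause 5: 1 positive -> definite
Clause 6: 1 positive -> definite
Definite clause count = 4.

4


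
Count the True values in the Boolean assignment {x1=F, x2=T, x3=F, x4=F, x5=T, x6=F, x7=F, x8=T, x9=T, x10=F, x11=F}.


The weight is the number of variables assigned True.
True variables: x2, x5, x8, x9.
Weight = 4.

4


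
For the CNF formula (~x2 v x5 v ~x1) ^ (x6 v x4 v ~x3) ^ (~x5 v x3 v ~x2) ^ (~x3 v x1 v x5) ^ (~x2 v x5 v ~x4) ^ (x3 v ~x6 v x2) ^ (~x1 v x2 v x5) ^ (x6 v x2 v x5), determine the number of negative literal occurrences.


Scan each clause for negated literals.
Clause 1: 2 negative; Clause 2: 1 negative; Clause 3: 2 negative; Clause 4: 1 negative; Clause 5: 2 negative; Clause 6: 1 negative; Clause 7: 1 negative; Clause 8: 0 negative.
Total negative literal occurrences = 10.

10


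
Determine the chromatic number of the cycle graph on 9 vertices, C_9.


An odd cycle cannot be 2-colored: alternating two colors around the cycle returns to the start with a conflict.
Since 9 is odd, three colors are required (and three suffice).
Chromatic number = 3.

3


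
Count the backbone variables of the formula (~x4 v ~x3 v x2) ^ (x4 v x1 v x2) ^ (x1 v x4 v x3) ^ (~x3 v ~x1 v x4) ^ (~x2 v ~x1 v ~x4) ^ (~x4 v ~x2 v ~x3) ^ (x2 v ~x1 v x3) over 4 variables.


Find all satisfying assignments: 4 model(s).
Check which variables have the same value in every model.
No variable is fixed across all models.
Backbone size = 0.

0


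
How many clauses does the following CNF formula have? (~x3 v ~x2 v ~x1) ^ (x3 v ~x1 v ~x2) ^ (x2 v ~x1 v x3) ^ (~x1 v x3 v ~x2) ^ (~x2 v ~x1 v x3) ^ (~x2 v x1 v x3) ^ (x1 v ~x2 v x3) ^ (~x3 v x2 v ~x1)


Each group enclosed in parentheses joined by ^ is one clause.
Counting the conjuncts: 8 clauses.

8


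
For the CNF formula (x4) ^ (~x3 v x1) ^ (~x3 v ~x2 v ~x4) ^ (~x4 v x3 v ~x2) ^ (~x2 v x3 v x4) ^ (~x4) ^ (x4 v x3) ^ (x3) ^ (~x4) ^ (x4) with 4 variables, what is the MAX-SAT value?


Enumerate all 16 truth assignments.
For each, count how many of the 10 clauses are satisfied.
The formula is not fully satisfiable, so the maximum is below 10.
Maximum simultaneously satisfiable clauses = 8.

8


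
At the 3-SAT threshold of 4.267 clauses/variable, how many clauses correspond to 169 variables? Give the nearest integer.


The 3-SAT phase transition occurs at approximately 4.267 clauses per variable.
m = 4.267 * 169 = 721.123.
Rounded to nearest integer: 721.

721


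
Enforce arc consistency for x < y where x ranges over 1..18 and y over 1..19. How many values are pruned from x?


For the constraint x < y, x needs a supporting value in y's domain.
x can be at most 18 (one less than y's maximum).
Valid x values from domain: 18 out of 18.
Pruned = 18 - 18 = 0.

0


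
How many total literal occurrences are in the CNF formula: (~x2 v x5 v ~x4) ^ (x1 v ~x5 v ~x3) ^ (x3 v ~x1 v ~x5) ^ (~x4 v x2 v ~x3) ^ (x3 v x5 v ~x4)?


Clause lengths: 3, 3, 3, 3, 3.
Sum = 3 + 3 + 3 + 3 + 3 = 15.

15


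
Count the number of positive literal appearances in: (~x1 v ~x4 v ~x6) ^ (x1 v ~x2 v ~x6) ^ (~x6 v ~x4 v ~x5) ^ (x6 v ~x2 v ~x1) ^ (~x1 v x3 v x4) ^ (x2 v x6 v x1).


Scan each clause for unnegated literals.
Clause 1: 0 positive; Clause 2: 1 positive; Clause 3: 0 positive; Clause 4: 1 positive; Clause 5: 2 positive; Clause 6: 3 positive.
Total positive literal occurrences = 7.

7


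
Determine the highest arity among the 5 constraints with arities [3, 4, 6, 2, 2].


The arities are: 3, 4, 6, 2, 2.
Scan for the maximum value.
Maximum arity = 6.

6


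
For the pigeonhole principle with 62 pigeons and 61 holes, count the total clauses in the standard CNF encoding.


The PHP encoding has two parts:
1) At-least-one-hole clauses: 62 (one per pigeon, each with 61 literals).
2) At-most-one-pigeon-per-hole clauses: 61 holes * C(62,2) = 61 * 1891 = 115351.
Total clauses = 62 + 115351 = 115413.

115413


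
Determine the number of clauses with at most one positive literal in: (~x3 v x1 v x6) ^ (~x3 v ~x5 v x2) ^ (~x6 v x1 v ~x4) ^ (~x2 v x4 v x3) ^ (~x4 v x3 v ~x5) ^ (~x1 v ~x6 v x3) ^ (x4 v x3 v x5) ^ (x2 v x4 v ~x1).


A Horn clause has at most one positive literal.
Clause 1: 2 positive lit(s) -> not Horn
Clause 2: 1 positive lit(s) -> Horn
Clause 3: 1 positive lit(s) -> Horn
Clause 4: 2 positive lit(s) -> not Horn
Clause 5: 1 positive lit(s) -> Horn
Clause 6: 1 positive lit(s) -> Horn
Clause 7: 3 positive lit(s) -> not Horn
Clause 8: 2 positive lit(s) -> not Horn
Total Horn clauses = 4.

4


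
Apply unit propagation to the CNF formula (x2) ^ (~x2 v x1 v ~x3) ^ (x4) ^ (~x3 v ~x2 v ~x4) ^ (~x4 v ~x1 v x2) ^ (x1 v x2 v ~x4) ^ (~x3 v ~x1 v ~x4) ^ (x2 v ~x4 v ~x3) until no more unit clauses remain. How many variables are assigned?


Unit propagation repeatedly assigns the literal in any unit clause, then simplifies.
Assignments in order: x2 = T, x4 = T, x3 = F.
No further unit clauses remain.
Total variables assigned = 3.

3


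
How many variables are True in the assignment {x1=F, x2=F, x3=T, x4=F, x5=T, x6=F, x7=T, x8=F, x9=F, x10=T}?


The weight is the number of variables assigned True.
True variables: x3, x5, x7, x10.
Weight = 4.

4


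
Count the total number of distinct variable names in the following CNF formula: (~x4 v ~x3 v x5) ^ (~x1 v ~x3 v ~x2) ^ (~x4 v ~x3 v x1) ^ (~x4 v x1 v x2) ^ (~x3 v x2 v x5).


Identify each distinct variable in the formula.
Variables found: x1, x2, x3, x4, x5.
Total distinct variables = 5.

5


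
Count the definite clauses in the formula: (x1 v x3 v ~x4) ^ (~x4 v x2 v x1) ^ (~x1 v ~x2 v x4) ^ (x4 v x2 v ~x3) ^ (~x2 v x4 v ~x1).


A definite clause has exactly one positive literal.
Clause 1: 2 positive -> not definite
Clause 2: 2 positive -> not definite
Clause 3: 1 positive -> definite
Clause 4: 2 positive -> not definite
Clause 5: 1 positive -> definite
Definite clause count = 2.

2


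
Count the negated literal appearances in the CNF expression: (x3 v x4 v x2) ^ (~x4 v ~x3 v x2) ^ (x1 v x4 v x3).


Scan each clause for negated literals.
Clause 1: 0 negative; Clause 2: 2 negative; Clause 3: 0 negative.
Total negative literal occurrences = 2.

2


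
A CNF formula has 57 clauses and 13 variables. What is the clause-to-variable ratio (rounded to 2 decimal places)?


Clause-to-variable ratio = clauses / variables.
57 / 13 = 4.38.

4.38


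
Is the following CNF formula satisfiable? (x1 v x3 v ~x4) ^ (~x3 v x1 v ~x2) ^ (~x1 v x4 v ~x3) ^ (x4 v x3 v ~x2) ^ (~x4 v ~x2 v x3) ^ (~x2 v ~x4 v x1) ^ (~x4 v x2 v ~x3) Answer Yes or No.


Check all 16 possible truth assignments.
Number of satisfying assignments found: 5.
The formula is satisfiable.

Yes


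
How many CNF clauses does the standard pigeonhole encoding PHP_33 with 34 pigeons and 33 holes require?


The PHP encoding has two parts:
1) At-least-one-hole clauses: 34 (one per pigeon, each with 33 literals).
2) At-most-one-pigeon-per-hole clauses: 33 holes * C(34,2) = 33 * 561 = 18513.
Total clauses = 34 + 18513 = 18547.

18547


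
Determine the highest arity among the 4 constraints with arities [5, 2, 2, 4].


The arities are: 5, 2, 2, 4.
Scan for the maximum value.
Maximum arity = 5.

5


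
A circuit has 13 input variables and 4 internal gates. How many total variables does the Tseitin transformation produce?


The Tseitin transformation introduces one auxiliary variable per gate.
Total variables = inputs + gates = 13 + 4 = 17.

17


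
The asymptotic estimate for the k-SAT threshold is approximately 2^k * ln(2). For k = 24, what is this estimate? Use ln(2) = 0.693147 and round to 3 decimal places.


Using the asymptotic formula: threshold ~ 2^k * ln(2).
2^24 = 16777216.
16777216 * 0.693147 = 11629076.939.

11629076.939


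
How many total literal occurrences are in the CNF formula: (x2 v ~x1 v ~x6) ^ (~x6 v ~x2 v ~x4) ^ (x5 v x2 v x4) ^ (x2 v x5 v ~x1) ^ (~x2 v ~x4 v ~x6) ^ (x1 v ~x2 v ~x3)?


Clause lengths: 3, 3, 3, 3, 3, 3.
Sum = 3 + 3 + 3 + 3 + 3 + 3 = 18.

18


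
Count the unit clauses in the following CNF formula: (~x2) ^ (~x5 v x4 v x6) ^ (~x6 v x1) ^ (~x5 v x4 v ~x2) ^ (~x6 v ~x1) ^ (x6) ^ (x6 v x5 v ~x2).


A unit clause contains exactly one literal.
Unit clauses found: (~x2), (x6).
Count = 2.

2


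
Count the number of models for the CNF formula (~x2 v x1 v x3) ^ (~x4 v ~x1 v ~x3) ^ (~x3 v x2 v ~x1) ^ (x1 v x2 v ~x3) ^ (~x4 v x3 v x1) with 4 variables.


Enumerate all 16 truth assignments over 4 variables.
Test each against every clause.
Satisfying assignments found: 8.

8


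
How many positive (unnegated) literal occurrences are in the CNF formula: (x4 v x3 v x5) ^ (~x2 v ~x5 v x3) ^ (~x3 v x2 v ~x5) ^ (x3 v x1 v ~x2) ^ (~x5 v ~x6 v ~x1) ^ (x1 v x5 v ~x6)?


Scan each clause for unnegated literals.
Clause 1: 3 positive; Clause 2: 1 positive; Clause 3: 1 positive; Clause 4: 2 positive; Clause 5: 0 positive; Clause 6: 2 positive.
Total positive literal occurrences = 9.

9


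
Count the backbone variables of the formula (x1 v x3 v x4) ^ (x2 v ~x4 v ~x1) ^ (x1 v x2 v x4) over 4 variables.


Find all satisfying assignments: 11 model(s).
Check which variables have the same value in every model.
No variable is fixed across all models.
Backbone size = 0.

0


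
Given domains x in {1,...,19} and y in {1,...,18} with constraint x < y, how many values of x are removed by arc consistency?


For the constraint x < y, x needs a supporting value in y's domain.
x can be at most 17 (one less than y's maximum).
Valid x values from domain: 17 out of 19.
Pruned = 19 - 17 = 2.

2


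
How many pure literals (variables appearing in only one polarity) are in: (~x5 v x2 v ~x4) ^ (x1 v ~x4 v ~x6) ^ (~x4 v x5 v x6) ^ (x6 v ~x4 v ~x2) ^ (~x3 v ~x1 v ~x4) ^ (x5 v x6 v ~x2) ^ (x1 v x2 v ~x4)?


A pure literal appears in only one polarity across all clauses.
Pure literals: x3 (negative only), x4 (negative only).
Count = 2.

2


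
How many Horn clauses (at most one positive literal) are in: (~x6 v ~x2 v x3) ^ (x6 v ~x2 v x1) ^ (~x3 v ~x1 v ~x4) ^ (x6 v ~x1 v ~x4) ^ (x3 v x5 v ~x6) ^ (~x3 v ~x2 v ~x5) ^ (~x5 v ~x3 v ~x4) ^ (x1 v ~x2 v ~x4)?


A Horn clause has at most one positive literal.
Clause 1: 1 positive lit(s) -> Horn
Clause 2: 2 positive lit(s) -> not Horn
Clause 3: 0 positive lit(s) -> Horn
Clause 4: 1 positive lit(s) -> Horn
Clause 5: 2 positive lit(s) -> not Horn
Clause 6: 0 positive lit(s) -> Horn
Clause 7: 0 positive lit(s) -> Horn
Clause 8: 1 positive lit(s) -> Horn
Total Horn clauses = 6.

6


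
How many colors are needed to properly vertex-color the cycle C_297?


An odd cycle cannot be 2-colored: alternating two colors around the cycle returns to the start with a conflict.
Since 297 is odd, three colors are required (and three suffice).
Chromatic number = 3.

3


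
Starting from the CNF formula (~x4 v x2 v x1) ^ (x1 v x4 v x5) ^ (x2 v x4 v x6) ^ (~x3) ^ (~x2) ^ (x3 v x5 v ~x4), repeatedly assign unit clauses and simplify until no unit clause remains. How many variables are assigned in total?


Unit propagation repeatedly assigns the literal in any unit clause, then simplifies.
Assignments in order: x3 = F, x2 = F.
No further unit clauses remain.
Total variables assigned = 2.

2


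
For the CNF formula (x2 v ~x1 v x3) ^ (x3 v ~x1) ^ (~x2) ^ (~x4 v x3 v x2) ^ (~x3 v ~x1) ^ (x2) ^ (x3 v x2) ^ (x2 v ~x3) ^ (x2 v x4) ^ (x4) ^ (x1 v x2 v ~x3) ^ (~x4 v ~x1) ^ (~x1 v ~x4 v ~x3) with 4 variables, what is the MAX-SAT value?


Enumerate all 16 truth assignments.
For each, count how many of the 13 clauses are satisfied.
The formula is not fully satisfiable, so the maximum is below 13.
Maximum simultaneously satisfiable clauses = 12.

12


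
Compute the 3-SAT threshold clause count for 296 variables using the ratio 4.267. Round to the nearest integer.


The 3-SAT phase transition occurs at approximately 4.267 clauses per variable.
m = 4.267 * 296 = 1263.032.
Rounded to nearest integer: 1263.

1263
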